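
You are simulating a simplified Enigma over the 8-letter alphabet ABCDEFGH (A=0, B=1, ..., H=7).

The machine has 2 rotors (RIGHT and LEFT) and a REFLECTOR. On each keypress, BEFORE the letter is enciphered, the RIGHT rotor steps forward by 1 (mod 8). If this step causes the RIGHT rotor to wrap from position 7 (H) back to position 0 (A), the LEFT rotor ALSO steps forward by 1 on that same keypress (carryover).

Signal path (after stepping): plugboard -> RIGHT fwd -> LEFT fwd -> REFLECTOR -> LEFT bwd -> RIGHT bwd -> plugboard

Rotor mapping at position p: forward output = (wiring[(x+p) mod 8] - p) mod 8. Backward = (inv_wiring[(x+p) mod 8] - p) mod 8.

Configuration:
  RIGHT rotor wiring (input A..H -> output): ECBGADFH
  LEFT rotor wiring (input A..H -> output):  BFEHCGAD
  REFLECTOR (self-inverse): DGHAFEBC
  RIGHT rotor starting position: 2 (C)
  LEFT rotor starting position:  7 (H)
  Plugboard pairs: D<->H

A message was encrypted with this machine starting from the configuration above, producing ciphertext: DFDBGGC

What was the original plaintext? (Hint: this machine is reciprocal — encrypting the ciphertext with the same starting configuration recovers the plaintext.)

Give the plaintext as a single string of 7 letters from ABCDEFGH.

Answer: FCBCBEB

Derivation:
Char 1 ('D'): step: R->3, L=7; D->plug->H->R->G->L->H->refl->C->L'->B->R'->F->plug->F
Char 2 ('F'): step: R->4, L=7; F->plug->F->R->G->L->H->refl->C->L'->B->R'->C->plug->C
Char 3 ('D'): step: R->5, L=7; D->plug->H->R->D->L->F->refl->E->L'->A->R'->B->plug->B
Char 4 ('B'): step: R->6, L=7; B->plug->B->R->B->L->C->refl->H->L'->G->R'->C->plug->C
Char 5 ('G'): step: R->7, L=7; G->plug->G->R->E->L->A->refl->D->L'->F->R'->B->plug->B
Char 6 ('G'): step: R->0, L->0 (L advanced); G->plug->G->R->F->L->G->refl->B->L'->A->R'->E->plug->E
Char 7 ('C'): step: R->1, L=0; C->plug->C->R->F->L->G->refl->B->L'->A->R'->B->plug->B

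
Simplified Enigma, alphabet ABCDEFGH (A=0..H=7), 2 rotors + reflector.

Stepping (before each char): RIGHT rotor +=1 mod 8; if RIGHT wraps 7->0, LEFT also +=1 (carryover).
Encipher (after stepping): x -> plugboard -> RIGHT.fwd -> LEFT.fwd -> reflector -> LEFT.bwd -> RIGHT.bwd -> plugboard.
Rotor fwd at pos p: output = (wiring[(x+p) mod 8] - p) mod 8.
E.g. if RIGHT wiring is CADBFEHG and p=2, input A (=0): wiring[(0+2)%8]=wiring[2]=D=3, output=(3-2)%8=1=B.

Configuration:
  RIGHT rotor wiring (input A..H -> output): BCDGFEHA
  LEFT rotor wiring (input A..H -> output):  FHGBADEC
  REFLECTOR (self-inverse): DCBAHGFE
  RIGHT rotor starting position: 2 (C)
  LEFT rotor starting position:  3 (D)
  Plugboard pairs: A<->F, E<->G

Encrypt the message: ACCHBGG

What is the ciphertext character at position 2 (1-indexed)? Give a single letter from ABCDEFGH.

Char 1 ('A'): step: R->3, L=3; A->plug->F->R->G->L->E->refl->H->L'->E->R'->D->plug->D
Char 2 ('C'): step: R->4, L=3; C->plug->C->R->D->L->B->refl->C->L'->F->R'->E->plug->G

G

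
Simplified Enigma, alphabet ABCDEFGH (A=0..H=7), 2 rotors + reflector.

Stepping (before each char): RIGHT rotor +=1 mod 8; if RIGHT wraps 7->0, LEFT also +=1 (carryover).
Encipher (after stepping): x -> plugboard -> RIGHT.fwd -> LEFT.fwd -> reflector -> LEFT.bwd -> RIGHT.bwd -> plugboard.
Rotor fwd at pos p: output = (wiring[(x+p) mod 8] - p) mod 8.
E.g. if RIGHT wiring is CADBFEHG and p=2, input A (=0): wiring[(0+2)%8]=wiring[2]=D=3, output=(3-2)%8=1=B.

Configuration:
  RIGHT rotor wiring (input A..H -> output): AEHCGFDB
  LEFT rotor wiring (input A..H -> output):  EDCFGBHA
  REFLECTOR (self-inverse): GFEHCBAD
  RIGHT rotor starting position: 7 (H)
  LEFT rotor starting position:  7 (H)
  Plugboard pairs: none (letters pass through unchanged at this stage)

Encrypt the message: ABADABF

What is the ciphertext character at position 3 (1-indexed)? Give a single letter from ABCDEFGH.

Char 1 ('A'): step: R->0, L->0 (L advanced); A->plug->A->R->A->L->E->refl->C->L'->C->R'->D->plug->D
Char 2 ('B'): step: R->1, L=0; B->plug->B->R->G->L->H->refl->D->L'->B->R'->C->plug->C
Char 3 ('A'): step: R->2, L=0; A->plug->A->R->F->L->B->refl->F->L'->D->R'->D->plug->D

D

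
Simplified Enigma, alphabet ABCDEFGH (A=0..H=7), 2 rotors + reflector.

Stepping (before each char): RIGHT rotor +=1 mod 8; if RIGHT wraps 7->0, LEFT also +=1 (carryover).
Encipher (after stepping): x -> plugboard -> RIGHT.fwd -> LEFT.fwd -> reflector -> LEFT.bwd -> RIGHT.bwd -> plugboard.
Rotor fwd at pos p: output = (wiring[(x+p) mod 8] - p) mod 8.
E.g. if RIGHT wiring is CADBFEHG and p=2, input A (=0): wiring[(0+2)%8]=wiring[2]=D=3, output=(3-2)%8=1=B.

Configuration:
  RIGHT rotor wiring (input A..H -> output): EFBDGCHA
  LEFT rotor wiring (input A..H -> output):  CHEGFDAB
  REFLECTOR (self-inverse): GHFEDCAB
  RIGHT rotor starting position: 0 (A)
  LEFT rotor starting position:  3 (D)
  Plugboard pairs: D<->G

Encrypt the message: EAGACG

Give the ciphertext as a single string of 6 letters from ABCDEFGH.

Answer: HEDGHF

Derivation:
Char 1 ('E'): step: R->1, L=3; E->plug->E->R->B->L->C->refl->F->L'->D->R'->H->plug->H
Char 2 ('A'): step: R->2, L=3; A->plug->A->R->H->L->B->refl->H->L'->F->R'->E->plug->E
Char 3 ('G'): step: R->3, L=3; G->plug->D->R->E->L->G->refl->A->L'->C->R'->G->plug->D
Char 4 ('A'): step: R->4, L=3; A->plug->A->R->C->L->A->refl->G->L'->E->R'->D->plug->G
Char 5 ('C'): step: R->5, L=3; C->plug->C->R->D->L->F->refl->C->L'->B->R'->H->plug->H
Char 6 ('G'): step: R->6, L=3; G->plug->D->R->H->L->B->refl->H->L'->F->R'->F->plug->F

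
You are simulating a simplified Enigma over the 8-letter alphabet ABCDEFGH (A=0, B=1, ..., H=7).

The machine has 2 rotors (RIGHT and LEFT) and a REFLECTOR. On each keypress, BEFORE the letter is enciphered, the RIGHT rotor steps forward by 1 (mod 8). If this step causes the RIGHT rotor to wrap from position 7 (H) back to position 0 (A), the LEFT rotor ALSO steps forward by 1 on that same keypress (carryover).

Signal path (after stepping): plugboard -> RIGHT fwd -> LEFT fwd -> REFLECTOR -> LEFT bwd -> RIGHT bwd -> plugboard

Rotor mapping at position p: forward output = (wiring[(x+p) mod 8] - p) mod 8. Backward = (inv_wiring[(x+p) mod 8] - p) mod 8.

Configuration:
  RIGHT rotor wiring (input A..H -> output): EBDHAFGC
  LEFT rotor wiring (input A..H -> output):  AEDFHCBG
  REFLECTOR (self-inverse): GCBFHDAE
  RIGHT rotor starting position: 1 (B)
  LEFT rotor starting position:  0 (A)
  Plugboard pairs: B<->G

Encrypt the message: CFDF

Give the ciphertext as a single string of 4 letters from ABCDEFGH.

Answer: GAFC

Derivation:
Char 1 ('C'): step: R->2, L=0; C->plug->C->R->G->L->B->refl->C->L'->F->R'->B->plug->G
Char 2 ('F'): step: R->3, L=0; F->plug->F->R->B->L->E->refl->H->L'->E->R'->A->plug->A
Char 3 ('D'): step: R->4, L=0; D->plug->D->R->G->L->B->refl->C->L'->F->R'->F->plug->F
Char 4 ('F'): step: R->5, L=0; F->plug->F->R->G->L->B->refl->C->L'->F->R'->C->plug->C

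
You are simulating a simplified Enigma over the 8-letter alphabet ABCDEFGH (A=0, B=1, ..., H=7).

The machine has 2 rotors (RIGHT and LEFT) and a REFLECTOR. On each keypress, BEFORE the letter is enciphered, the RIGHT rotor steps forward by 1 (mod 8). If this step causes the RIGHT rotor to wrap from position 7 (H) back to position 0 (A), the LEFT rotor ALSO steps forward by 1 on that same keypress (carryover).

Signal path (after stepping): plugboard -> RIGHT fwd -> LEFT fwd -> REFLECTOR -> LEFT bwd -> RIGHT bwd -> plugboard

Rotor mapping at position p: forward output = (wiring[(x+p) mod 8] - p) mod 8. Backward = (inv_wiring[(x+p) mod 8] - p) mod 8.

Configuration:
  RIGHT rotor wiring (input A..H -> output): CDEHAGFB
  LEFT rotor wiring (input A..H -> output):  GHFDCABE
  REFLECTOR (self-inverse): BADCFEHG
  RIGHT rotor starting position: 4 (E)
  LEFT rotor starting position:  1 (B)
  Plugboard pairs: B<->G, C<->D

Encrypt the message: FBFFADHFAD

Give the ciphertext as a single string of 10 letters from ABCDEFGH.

Char 1 ('F'): step: R->5, L=1; F->plug->F->R->H->L->F->refl->E->L'->B->R'->A->plug->A
Char 2 ('B'): step: R->6, L=1; B->plug->G->R->C->L->C->refl->D->L'->G->R'->E->plug->E
Char 3 ('F'): step: R->7, L=1; F->plug->F->R->B->L->E->refl->F->L'->H->R'->G->plug->B
Char 4 ('F'): step: R->0, L->2 (L advanced); F->plug->F->R->G->L->E->refl->F->L'->H->R'->D->plug->C
Char 5 ('A'): step: R->1, L=2; A->plug->A->R->C->L->A->refl->B->L'->B->R'->H->plug->H
Char 6 ('D'): step: R->2, L=2; D->plug->C->R->G->L->E->refl->F->L'->H->R'->F->plug->F
Char 7 ('H'): step: R->3, L=2; H->plug->H->R->B->L->B->refl->A->L'->C->R'->D->plug->C
Char 8 ('F'): step: R->4, L=2; F->plug->F->R->H->L->F->refl->E->L'->G->R'->E->plug->E
Char 9 ('A'): step: R->5, L=2; A->plug->A->R->B->L->B->refl->A->L'->C->R'->G->plug->B
Char 10 ('D'): step: R->6, L=2; D->plug->C->R->E->L->H->refl->G->L'->D->R'->B->plug->G

Answer: AEBCHFCEBG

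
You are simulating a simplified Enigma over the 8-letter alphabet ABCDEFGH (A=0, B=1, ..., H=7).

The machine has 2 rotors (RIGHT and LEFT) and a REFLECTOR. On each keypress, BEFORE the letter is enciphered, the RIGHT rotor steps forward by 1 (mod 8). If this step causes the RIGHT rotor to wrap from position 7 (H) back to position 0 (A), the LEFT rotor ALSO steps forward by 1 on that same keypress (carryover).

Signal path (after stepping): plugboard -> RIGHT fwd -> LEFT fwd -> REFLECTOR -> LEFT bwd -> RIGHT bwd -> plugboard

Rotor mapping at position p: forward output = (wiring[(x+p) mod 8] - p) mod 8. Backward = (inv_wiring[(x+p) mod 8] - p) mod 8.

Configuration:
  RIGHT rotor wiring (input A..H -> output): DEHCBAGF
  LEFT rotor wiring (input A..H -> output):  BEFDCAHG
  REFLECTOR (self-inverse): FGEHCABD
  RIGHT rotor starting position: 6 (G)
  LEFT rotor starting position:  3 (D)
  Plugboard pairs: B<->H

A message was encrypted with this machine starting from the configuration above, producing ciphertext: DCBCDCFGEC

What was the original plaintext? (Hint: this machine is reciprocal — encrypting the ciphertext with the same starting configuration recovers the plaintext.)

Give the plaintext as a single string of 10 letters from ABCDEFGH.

Answer: FDEBGEEEGB

Derivation:
Char 1 ('D'): step: R->7, L=3; D->plug->D->R->A->L->A->refl->F->L'->C->R'->F->plug->F
Char 2 ('C'): step: R->0, L->4 (L advanced); C->plug->C->R->H->L->H->refl->D->L'->C->R'->D->plug->D
Char 3 ('B'): step: R->1, L=4; B->plug->H->R->C->L->D->refl->H->L'->H->R'->E->plug->E
Char 4 ('C'): step: R->2, L=4; C->plug->C->R->H->L->H->refl->D->L'->C->R'->H->plug->B
Char 5 ('D'): step: R->3, L=4; D->plug->D->R->D->L->C->refl->E->L'->B->R'->G->plug->G
Char 6 ('C'): step: R->4, L=4; C->plug->C->R->C->L->D->refl->H->L'->H->R'->E->plug->E
Char 7 ('F'): step: R->5, L=4; F->plug->F->R->C->L->D->refl->H->L'->H->R'->E->plug->E
Char 8 ('G'): step: R->6, L=4; G->plug->G->R->D->L->C->refl->E->L'->B->R'->E->plug->E
Char 9 ('E'): step: R->7, L=4; E->plug->E->R->D->L->C->refl->E->L'->B->R'->G->plug->G
Char 10 ('C'): step: R->0, L->5 (L advanced); C->plug->C->R->H->L->F->refl->A->L'->F->R'->H->plug->B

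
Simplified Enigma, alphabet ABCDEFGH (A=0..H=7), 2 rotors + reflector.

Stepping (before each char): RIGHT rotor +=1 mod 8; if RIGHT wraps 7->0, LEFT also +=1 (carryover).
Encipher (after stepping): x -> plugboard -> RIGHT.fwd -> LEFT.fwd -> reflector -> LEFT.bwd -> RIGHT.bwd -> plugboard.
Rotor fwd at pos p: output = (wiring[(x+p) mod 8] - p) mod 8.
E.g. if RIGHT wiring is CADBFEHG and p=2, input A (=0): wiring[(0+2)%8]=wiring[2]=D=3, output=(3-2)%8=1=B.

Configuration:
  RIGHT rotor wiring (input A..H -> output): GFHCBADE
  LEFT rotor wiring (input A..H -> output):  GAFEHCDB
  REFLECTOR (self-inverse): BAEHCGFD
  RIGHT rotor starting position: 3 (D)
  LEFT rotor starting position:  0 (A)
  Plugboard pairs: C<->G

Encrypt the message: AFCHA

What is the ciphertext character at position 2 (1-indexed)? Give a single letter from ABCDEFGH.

Char 1 ('A'): step: R->4, L=0; A->plug->A->R->F->L->C->refl->E->L'->D->R'->G->plug->C
Char 2 ('F'): step: R->5, L=0; F->plug->F->R->C->L->F->refl->G->L'->A->R'->E->plug->E

E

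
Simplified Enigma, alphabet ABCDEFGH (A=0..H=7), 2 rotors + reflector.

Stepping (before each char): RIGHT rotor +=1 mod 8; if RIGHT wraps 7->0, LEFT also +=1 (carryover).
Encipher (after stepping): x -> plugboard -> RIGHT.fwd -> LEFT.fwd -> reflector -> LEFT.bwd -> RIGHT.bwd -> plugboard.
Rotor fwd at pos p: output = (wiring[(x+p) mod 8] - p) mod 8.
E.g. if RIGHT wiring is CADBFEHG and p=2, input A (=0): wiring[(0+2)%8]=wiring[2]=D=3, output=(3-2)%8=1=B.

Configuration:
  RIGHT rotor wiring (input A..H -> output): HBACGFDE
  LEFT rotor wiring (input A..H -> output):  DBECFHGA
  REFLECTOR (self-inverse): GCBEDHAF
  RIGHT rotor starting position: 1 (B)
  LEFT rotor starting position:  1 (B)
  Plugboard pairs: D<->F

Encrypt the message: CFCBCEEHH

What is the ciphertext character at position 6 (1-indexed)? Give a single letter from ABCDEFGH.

Char 1 ('C'): step: R->2, L=1; C->plug->C->R->E->L->G->refl->A->L'->A->R'->B->plug->B
Char 2 ('F'): step: R->3, L=1; F->plug->D->R->A->L->A->refl->G->L'->E->R'->F->plug->D
Char 3 ('C'): step: R->4, L=1; C->plug->C->R->H->L->C->refl->B->L'->C->R'->A->plug->A
Char 4 ('B'): step: R->5, L=1; B->plug->B->R->G->L->H->refl->F->L'->F->R'->G->plug->G
Char 5 ('C'): step: R->6, L=1; C->plug->C->R->B->L->D->refl->E->L'->D->R'->D->plug->F
Char 6 ('E'): step: R->7, L=1; E->plug->E->R->D->L->E->refl->D->L'->B->R'->D->plug->F

F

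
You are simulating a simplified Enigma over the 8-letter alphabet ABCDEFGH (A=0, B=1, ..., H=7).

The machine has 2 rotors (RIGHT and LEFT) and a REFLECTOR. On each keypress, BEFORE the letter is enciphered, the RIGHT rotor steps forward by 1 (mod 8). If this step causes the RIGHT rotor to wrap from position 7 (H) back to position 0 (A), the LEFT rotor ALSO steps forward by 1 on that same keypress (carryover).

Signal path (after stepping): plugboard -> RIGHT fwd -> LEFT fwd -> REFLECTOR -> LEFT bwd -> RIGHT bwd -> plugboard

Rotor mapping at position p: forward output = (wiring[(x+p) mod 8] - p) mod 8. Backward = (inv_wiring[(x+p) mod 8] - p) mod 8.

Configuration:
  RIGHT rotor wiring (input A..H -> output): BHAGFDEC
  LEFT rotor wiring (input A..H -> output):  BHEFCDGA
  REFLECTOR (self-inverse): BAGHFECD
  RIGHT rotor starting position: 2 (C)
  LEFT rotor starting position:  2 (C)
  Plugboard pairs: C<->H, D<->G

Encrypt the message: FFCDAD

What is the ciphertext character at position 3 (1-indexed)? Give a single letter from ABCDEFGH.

Char 1 ('F'): step: R->3, L=2; F->plug->F->R->G->L->H->refl->D->L'->B->R'->D->plug->G
Char 2 ('F'): step: R->4, L=2; F->plug->F->R->D->L->B->refl->A->L'->C->R'->H->plug->C
Char 3 ('C'): step: R->5, L=2; C->plug->H->R->A->L->C->refl->G->L'->F->R'->C->plug->H

H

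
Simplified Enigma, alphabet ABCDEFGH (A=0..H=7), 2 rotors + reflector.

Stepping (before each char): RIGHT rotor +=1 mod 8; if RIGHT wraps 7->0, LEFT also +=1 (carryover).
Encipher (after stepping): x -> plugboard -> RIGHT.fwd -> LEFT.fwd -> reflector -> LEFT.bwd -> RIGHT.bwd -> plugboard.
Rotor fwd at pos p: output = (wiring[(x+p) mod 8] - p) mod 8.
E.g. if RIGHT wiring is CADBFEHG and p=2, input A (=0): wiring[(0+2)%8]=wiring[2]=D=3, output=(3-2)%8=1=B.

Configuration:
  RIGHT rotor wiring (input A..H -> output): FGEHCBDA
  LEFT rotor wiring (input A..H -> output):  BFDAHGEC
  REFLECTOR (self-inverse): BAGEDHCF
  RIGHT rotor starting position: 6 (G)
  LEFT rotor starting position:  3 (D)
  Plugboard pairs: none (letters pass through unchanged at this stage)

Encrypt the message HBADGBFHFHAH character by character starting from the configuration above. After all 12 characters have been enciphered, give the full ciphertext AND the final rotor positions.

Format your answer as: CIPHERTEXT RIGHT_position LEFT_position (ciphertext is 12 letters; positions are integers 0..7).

Answer: ECFCHFDFACGC 2 5

Derivation:
Char 1 ('H'): step: R->7, L=3; H->plug->H->R->E->L->H->refl->F->L'->A->R'->E->plug->E
Char 2 ('B'): step: R->0, L->4 (L advanced); B->plug->B->R->G->L->H->refl->F->L'->E->R'->C->plug->C
Char 3 ('A'): step: R->1, L=4; A->plug->A->R->F->L->B->refl->A->L'->C->R'->F->plug->F
Char 4 ('D'): step: R->2, L=4; D->plug->D->R->H->L->E->refl->D->L'->A->R'->C->plug->C
Char 5 ('G'): step: R->3, L=4; G->plug->G->R->D->L->G->refl->C->L'->B->R'->H->plug->H
Char 6 ('B'): step: R->4, L=4; B->plug->B->R->F->L->B->refl->A->L'->C->R'->F->plug->F
Char 7 ('F'): step: R->5, L=4; F->plug->F->R->H->L->E->refl->D->L'->A->R'->D->plug->D
Char 8 ('H'): step: R->6, L=4; H->plug->H->R->D->L->G->refl->C->L'->B->R'->F->plug->F
Char 9 ('F'): step: R->7, L=4; F->plug->F->R->D->L->G->refl->C->L'->B->R'->A->plug->A
Char 10 ('H'): step: R->0, L->5 (L advanced); H->plug->H->R->A->L->B->refl->A->L'->E->R'->C->plug->C
Char 11 ('A'): step: R->1, L=5; A->plug->A->R->F->L->G->refl->C->L'->H->R'->G->plug->G
Char 12 ('H'): step: R->2, L=5; H->plug->H->R->E->L->A->refl->B->L'->A->R'->C->plug->C
Final: ciphertext=ECFCHFDFACGC, RIGHT=2, LEFT=5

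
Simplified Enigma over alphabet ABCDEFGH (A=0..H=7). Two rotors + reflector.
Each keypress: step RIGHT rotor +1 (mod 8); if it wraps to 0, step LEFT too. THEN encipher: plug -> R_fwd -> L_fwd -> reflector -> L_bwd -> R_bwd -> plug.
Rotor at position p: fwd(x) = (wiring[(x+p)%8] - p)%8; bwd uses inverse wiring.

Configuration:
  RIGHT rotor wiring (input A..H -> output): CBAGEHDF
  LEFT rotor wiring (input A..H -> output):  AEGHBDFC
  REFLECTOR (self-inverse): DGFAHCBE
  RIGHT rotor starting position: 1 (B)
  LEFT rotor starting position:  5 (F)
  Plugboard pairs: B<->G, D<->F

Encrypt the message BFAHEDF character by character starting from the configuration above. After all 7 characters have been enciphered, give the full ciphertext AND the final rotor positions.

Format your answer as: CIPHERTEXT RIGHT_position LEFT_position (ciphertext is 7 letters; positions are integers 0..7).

Char 1 ('B'): step: R->2, L=5; B->plug->G->R->A->L->G->refl->B->L'->F->R'->D->plug->F
Char 2 ('F'): step: R->3, L=5; F->plug->D->R->A->L->G->refl->B->L'->F->R'->H->plug->H
Char 3 ('A'): step: R->4, L=5; A->plug->A->R->A->L->G->refl->B->L'->F->R'->F->plug->D
Char 4 ('H'): step: R->5, L=5; H->plug->H->R->H->L->E->refl->H->L'->E->R'->E->plug->E
Char 5 ('E'): step: R->6, L=5; E->plug->E->R->C->L->F->refl->C->L'->G->R'->G->plug->B
Char 6 ('D'): step: R->7, L=5; D->plug->F->R->F->L->B->refl->G->L'->A->R'->G->plug->B
Char 7 ('F'): step: R->0, L->6 (L advanced); F->plug->D->R->G->L->D->refl->A->L'->E->R'->E->plug->E
Final: ciphertext=FHDEBBE, RIGHT=0, LEFT=6

Answer: FHDEBBE 0 6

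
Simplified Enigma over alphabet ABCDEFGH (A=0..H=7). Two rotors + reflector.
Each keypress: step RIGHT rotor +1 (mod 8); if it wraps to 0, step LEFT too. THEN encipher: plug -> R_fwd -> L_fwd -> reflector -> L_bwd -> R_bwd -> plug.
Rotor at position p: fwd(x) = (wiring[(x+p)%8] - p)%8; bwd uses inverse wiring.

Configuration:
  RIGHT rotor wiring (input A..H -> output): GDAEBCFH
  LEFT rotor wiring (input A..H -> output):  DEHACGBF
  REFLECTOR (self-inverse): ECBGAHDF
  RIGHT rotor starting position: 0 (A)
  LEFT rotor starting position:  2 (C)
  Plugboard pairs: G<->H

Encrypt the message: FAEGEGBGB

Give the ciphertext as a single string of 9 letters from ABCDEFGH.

Answer: DCHHHCGHG

Derivation:
Char 1 ('F'): step: R->1, L=2; F->plug->F->R->E->L->H->refl->F->L'->A->R'->D->plug->D
Char 2 ('A'): step: R->2, L=2; A->plug->A->R->G->L->B->refl->C->L'->H->R'->C->plug->C
Char 3 ('E'): step: R->3, L=2; E->plug->E->R->E->L->H->refl->F->L'->A->R'->G->plug->H
Char 4 ('G'): step: R->4, L=2; G->plug->H->R->A->L->F->refl->H->L'->E->R'->G->plug->H
Char 5 ('E'): step: R->5, L=2; E->plug->E->R->G->L->B->refl->C->L'->H->R'->G->plug->H
Char 6 ('G'): step: R->6, L=2; G->plug->H->R->E->L->H->refl->F->L'->A->R'->C->plug->C
Char 7 ('B'): step: R->7, L=2; B->plug->B->R->H->L->C->refl->B->L'->G->R'->H->plug->G
Char 8 ('G'): step: R->0, L->3 (L advanced); G->plug->H->R->H->L->E->refl->A->L'->F->R'->G->plug->H
Char 9 ('B'): step: R->1, L=3; B->plug->B->R->H->L->E->refl->A->L'->F->R'->H->plug->G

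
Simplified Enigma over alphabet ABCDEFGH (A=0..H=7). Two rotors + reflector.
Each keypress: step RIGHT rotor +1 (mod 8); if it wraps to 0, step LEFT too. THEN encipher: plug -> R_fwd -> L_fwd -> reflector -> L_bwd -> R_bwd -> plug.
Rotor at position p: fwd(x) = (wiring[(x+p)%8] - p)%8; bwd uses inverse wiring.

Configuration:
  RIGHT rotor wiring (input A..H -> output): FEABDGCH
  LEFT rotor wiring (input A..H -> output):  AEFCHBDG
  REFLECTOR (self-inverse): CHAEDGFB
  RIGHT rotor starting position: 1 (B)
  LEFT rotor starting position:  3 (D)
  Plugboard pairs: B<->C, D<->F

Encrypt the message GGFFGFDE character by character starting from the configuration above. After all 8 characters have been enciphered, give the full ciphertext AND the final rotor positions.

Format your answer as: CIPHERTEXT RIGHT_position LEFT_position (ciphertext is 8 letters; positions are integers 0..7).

Answer: CEAHEDGA 1 4

Derivation:
Char 1 ('G'): step: R->2, L=3; G->plug->G->R->D->L->A->refl->C->L'->H->R'->B->plug->C
Char 2 ('G'): step: R->3, L=3; G->plug->G->R->B->L->E->refl->D->L'->E->R'->E->plug->E
Char 3 ('F'): step: R->4, L=3; F->plug->D->R->D->L->A->refl->C->L'->H->R'->A->plug->A
Char 4 ('F'): step: R->5, L=3; F->plug->D->R->A->L->H->refl->B->L'->G->R'->H->plug->H
Char 5 ('G'): step: R->6, L=3; G->plug->G->R->F->L->F->refl->G->L'->C->R'->E->plug->E
Char 6 ('F'): step: R->7, L=3; F->plug->D->R->B->L->E->refl->D->L'->E->R'->F->plug->D
Char 7 ('D'): step: R->0, L->4 (L advanced); D->plug->F->R->G->L->B->refl->H->L'->C->R'->G->plug->G
Char 8 ('E'): step: R->1, L=4; E->plug->E->R->F->L->A->refl->C->L'->D->R'->A->plug->A
Final: ciphertext=CEAHEDGA, RIGHT=1, LEFT=4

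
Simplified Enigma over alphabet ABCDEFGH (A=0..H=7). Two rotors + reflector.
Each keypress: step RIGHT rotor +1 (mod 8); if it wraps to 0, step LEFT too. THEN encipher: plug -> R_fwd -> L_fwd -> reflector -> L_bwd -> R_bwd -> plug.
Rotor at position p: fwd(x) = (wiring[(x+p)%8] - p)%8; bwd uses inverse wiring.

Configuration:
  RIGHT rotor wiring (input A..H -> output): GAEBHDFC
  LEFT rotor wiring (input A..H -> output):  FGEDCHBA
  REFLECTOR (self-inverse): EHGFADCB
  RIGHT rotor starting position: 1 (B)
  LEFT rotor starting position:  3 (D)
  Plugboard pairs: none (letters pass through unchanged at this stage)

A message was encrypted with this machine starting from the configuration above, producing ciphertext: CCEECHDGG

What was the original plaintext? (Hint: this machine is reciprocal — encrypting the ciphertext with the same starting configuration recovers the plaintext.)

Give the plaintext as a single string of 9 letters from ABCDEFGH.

Answer: EDGCDGHEB

Derivation:
Char 1 ('C'): step: R->2, L=3; C->plug->C->R->F->L->C->refl->G->L'->D->R'->E->plug->E
Char 2 ('C'): step: R->3, L=3; C->plug->C->R->A->L->A->refl->E->L'->C->R'->D->plug->D
Char 3 ('E'): step: R->4, L=3; E->plug->E->R->C->L->E->refl->A->L'->A->R'->G->plug->G
Char 4 ('E'): step: R->5, L=3; E->plug->E->R->D->L->G->refl->C->L'->F->R'->C->plug->C
Char 5 ('C'): step: R->6, L=3; C->plug->C->R->A->L->A->refl->E->L'->C->R'->D->plug->D
Char 6 ('H'): step: R->7, L=3; H->plug->H->R->G->L->D->refl->F->L'->E->R'->G->plug->G
Char 7 ('D'): step: R->0, L->4 (L advanced); D->plug->D->R->B->L->D->refl->F->L'->C->R'->H->plug->H
Char 8 ('G'): step: R->1, L=4; G->plug->G->R->B->L->D->refl->F->L'->C->R'->E->plug->E
Char 9 ('G'): step: R->2, L=4; G->plug->G->R->E->L->B->refl->H->L'->H->R'->B->plug->B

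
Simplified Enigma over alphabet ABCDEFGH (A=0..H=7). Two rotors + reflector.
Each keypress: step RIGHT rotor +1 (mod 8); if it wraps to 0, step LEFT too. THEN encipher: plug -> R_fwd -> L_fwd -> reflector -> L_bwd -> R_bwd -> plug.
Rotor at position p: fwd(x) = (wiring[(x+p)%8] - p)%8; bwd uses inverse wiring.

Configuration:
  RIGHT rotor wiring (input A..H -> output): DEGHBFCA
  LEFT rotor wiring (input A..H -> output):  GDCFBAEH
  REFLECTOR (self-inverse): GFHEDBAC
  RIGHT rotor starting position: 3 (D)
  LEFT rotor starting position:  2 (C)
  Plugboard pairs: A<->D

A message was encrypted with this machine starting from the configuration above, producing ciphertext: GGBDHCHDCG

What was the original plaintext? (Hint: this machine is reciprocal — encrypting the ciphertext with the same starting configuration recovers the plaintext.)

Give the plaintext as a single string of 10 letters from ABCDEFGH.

Answer: AHDGAFAEBC

Derivation:
Char 1 ('G'): step: R->4, L=2; G->plug->G->R->C->L->H->refl->C->L'->E->R'->D->plug->A
Char 2 ('G'): step: R->5, L=2; G->plug->G->R->C->L->H->refl->C->L'->E->R'->H->plug->H
Char 3 ('B'): step: R->6, L=2; B->plug->B->R->C->L->H->refl->C->L'->E->R'->A->plug->D
Char 4 ('D'): step: R->7, L=2; D->plug->A->R->B->L->D->refl->E->L'->G->R'->G->plug->G
Char 5 ('H'): step: R->0, L->3 (L advanced); H->plug->H->R->A->L->C->refl->H->L'->H->R'->D->plug->A
Char 6 ('C'): step: R->1, L=3; C->plug->C->R->G->L->A->refl->G->L'->B->R'->F->plug->F
Char 7 ('H'): step: R->2, L=3; H->plug->H->R->C->L->F->refl->B->L'->D->R'->D->plug->A
Char 8 ('D'): step: R->3, L=3; D->plug->A->R->E->L->E->refl->D->L'->F->R'->E->plug->E
Char 9 ('C'): step: R->4, L=3; C->plug->C->R->G->L->A->refl->G->L'->B->R'->B->plug->B
Char 10 ('G'): step: R->5, L=3; G->plug->G->R->C->L->F->refl->B->L'->D->R'->C->plug->C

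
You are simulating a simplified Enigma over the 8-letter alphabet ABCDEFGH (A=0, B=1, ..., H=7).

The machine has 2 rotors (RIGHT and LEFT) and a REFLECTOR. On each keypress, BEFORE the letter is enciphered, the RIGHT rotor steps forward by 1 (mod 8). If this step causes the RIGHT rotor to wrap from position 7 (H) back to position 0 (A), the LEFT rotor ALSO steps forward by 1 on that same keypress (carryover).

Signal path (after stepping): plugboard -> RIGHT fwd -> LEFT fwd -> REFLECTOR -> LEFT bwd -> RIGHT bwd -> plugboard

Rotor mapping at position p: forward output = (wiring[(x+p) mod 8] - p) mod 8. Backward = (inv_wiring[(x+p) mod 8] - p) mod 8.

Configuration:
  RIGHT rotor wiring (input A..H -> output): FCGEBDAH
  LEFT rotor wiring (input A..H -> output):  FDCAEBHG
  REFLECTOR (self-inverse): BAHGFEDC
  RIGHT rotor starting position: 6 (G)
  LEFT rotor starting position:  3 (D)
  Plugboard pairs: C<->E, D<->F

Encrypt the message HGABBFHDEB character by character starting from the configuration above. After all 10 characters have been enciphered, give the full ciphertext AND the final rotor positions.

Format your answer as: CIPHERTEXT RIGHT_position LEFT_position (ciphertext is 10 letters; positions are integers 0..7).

Char 1 ('H'): step: R->7, L=3; H->plug->H->R->B->L->B->refl->A->L'->G->R'->B->plug->B
Char 2 ('G'): step: R->0, L->4 (L advanced); G->plug->G->R->A->L->A->refl->B->L'->E->R'->D->plug->F
Char 3 ('A'): step: R->1, L=4; A->plug->A->R->B->L->F->refl->E->L'->H->R'->F->plug->D
Char 4 ('B'): step: R->2, L=4; B->plug->B->R->C->L->D->refl->G->L'->G->R'->E->plug->C
Char 5 ('B'): step: R->3, L=4; B->plug->B->R->G->L->G->refl->D->L'->C->R'->F->plug->D
Char 6 ('F'): step: R->4, L=4; F->plug->D->R->D->L->C->refl->H->L'->F->R'->A->plug->A
Char 7 ('H'): step: R->5, L=4; H->plug->H->R->E->L->B->refl->A->L'->A->R'->D->plug->F
Char 8 ('D'): step: R->6, L=4; D->plug->F->R->G->L->G->refl->D->L'->C->R'->A->plug->A
Char 9 ('E'): step: R->7, L=4; E->plug->C->R->D->L->C->refl->H->L'->F->R'->E->plug->C
Char 10 ('B'): step: R->0, L->5 (L advanced); B->plug->B->R->C->L->B->refl->A->L'->D->R'->F->plug->D
Final: ciphertext=BFDCDAFACD, RIGHT=0, LEFT=5

Answer: BFDCDAFACD 0 5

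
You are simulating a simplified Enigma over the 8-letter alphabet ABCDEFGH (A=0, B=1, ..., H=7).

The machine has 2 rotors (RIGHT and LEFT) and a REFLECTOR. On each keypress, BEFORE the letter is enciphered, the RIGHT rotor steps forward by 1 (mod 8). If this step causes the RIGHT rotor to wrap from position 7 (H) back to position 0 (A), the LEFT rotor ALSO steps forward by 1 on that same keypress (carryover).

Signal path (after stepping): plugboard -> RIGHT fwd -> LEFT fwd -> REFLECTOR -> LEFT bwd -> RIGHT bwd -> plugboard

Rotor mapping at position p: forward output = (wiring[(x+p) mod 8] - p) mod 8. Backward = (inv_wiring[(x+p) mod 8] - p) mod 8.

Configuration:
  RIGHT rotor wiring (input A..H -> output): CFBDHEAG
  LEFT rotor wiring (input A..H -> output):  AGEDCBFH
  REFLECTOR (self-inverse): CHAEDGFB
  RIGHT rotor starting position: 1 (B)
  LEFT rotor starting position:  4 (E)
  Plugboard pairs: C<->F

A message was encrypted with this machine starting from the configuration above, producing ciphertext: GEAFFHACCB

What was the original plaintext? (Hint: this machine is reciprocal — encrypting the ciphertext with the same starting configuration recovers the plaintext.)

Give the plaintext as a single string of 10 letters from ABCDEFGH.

Answer: BBFEECFDFD

Derivation:
Char 1 ('G'): step: R->2, L=4; G->plug->G->R->A->L->G->refl->F->L'->B->R'->B->plug->B
Char 2 ('E'): step: R->3, L=4; E->plug->E->R->D->L->D->refl->E->L'->E->R'->B->plug->B
Char 3 ('A'): step: R->4, L=4; A->plug->A->R->D->L->D->refl->E->L'->E->R'->C->plug->F
Char 4 ('F'): step: R->5, L=4; F->plug->C->R->B->L->F->refl->G->L'->A->R'->E->plug->E
Char 5 ('F'): step: R->6, L=4; F->plug->C->R->E->L->E->refl->D->L'->D->R'->E->plug->E
Char 6 ('H'): step: R->7, L=4; H->plug->H->R->B->L->F->refl->G->L'->A->R'->F->plug->C
Char 7 ('A'): step: R->0, L->5 (L advanced); A->plug->A->R->C->L->C->refl->A->L'->B->R'->C->plug->F
Char 8 ('C'): step: R->1, L=5; C->plug->F->R->H->L->F->refl->G->L'->G->R'->D->plug->D
Char 9 ('C'): step: R->2, L=5; C->plug->F->R->E->L->B->refl->H->L'->F->R'->C->plug->F
Char 10 ('B'): step: R->3, L=5; B->plug->B->R->E->L->B->refl->H->L'->F->R'->D->plug->D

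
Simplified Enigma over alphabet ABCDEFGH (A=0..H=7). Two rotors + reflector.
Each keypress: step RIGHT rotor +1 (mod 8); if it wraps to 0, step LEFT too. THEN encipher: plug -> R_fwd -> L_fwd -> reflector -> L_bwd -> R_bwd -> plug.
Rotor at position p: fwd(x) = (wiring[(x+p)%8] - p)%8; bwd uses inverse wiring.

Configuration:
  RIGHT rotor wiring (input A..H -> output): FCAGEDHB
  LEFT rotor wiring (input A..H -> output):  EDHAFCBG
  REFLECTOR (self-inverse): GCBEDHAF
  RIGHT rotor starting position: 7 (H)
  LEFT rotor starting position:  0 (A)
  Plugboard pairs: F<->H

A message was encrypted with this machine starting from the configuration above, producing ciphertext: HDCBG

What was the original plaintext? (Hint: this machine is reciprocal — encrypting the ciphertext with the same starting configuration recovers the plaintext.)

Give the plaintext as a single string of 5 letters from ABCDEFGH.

Char 1 ('H'): step: R->0, L->1 (L advanced); H->plug->F->R->D->L->E->refl->D->L'->H->R'->G->plug->G
Char 2 ('D'): step: R->1, L=1; D->plug->D->R->D->L->E->refl->D->L'->H->R'->B->plug->B
Char 3 ('C'): step: R->2, L=1; C->plug->C->R->C->L->H->refl->F->L'->G->R'->A->plug->A
Char 4 ('B'): step: R->3, L=1; B->plug->B->R->B->L->G->refl->A->L'->F->R'->H->plug->F
Char 5 ('G'): step: R->4, L=1; G->plug->G->R->E->L->B->refl->C->L'->A->R'->A->plug->A

Answer: GBAFA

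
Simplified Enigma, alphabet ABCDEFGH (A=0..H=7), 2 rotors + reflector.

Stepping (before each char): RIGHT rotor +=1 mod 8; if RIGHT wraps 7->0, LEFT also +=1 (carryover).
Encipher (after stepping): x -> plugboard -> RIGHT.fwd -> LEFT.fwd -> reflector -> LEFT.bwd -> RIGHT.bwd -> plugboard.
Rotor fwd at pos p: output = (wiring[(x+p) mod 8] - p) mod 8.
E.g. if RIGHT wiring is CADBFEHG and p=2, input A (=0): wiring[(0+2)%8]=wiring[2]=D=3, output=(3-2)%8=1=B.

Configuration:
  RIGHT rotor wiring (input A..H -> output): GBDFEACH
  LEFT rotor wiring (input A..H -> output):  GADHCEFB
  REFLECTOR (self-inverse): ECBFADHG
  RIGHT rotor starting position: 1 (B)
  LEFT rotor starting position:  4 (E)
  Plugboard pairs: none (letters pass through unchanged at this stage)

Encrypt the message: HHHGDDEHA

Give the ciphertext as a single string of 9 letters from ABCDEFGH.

Answer: BGFFFCHAC

Derivation:
Char 1 ('H'): step: R->2, L=4; H->plug->H->R->H->L->D->refl->F->L'->D->R'->B->plug->B
Char 2 ('H'): step: R->3, L=4; H->plug->H->R->A->L->G->refl->H->L'->G->R'->G->plug->G
Char 3 ('H'): step: R->4, L=4; H->plug->H->R->B->L->A->refl->E->L'->F->R'->F->plug->F
Char 4 ('G'): step: R->5, L=4; G->plug->G->R->A->L->G->refl->H->L'->G->R'->F->plug->F
Char 5 ('D'): step: R->6, L=4; D->plug->D->R->D->L->F->refl->D->L'->H->R'->F->plug->F
Char 6 ('D'): step: R->7, L=4; D->plug->D->R->E->L->C->refl->B->L'->C->R'->C->plug->C
Char 7 ('E'): step: R->0, L->5 (L advanced); E->plug->E->R->E->L->D->refl->F->L'->H->R'->H->plug->H
Char 8 ('H'): step: R->1, L=5; H->plug->H->R->F->L->G->refl->H->L'->A->R'->A->plug->A
Char 9 ('A'): step: R->2, L=5; A->plug->A->R->B->L->A->refl->E->L'->C->R'->C->plug->C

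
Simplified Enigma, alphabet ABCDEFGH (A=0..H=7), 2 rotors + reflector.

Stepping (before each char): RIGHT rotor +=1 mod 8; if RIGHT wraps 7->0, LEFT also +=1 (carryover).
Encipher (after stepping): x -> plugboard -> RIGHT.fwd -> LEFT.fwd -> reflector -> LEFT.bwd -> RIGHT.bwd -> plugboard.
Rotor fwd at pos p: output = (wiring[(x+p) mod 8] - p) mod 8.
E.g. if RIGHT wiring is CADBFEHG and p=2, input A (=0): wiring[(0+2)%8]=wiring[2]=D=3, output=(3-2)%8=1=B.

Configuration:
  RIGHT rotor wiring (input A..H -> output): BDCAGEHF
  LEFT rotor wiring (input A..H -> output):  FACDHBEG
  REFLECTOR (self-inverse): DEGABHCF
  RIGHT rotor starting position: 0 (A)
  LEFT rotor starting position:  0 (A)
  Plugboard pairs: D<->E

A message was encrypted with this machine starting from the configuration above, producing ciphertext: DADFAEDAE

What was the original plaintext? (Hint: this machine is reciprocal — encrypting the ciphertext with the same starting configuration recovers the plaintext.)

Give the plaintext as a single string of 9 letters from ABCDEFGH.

Char 1 ('D'): step: R->1, L=0; D->plug->E->R->D->L->D->refl->A->L'->B->R'->B->plug->B
Char 2 ('A'): step: R->2, L=0; A->plug->A->R->A->L->F->refl->H->L'->E->R'->C->plug->C
Char 3 ('D'): step: R->3, L=0; D->plug->E->R->C->L->C->refl->G->L'->H->R'->H->plug->H
Char 4 ('F'): step: R->4, L=0; F->plug->F->R->H->L->G->refl->C->L'->C->R'->A->plug->A
Char 5 ('A'): step: R->5, L=0; A->plug->A->R->H->L->G->refl->C->L'->C->R'->B->plug->B
Char 6 ('E'): step: R->6, L=0; E->plug->D->R->F->L->B->refl->E->L'->G->R'->H->plug->H
Char 7 ('D'): step: R->7, L=0; D->plug->E->R->B->L->A->refl->D->L'->D->R'->D->plug->E
Char 8 ('A'): step: R->0, L->1 (L advanced); A->plug->A->R->B->L->B->refl->E->L'->H->R'->G->plug->G
Char 9 ('E'): step: R->1, L=1; E->plug->D->R->F->L->D->refl->A->L'->E->R'->G->plug->G

Answer: BCHABHEGG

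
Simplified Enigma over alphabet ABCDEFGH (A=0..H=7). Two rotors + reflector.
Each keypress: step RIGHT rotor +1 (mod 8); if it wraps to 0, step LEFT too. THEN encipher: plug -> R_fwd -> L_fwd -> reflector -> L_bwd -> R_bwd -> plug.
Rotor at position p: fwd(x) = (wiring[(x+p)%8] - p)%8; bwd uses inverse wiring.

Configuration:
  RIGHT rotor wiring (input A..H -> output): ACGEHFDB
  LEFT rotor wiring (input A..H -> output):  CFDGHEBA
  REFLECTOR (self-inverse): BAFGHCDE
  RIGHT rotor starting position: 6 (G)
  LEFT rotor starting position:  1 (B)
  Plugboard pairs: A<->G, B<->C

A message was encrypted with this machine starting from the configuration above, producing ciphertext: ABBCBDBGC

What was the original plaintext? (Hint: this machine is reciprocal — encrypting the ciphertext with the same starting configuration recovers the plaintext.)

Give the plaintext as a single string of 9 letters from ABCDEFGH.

Char 1 ('A'): step: R->7, L=1; A->plug->G->R->G->L->H->refl->E->L'->A->R'->F->plug->F
Char 2 ('B'): step: R->0, L->2 (L advanced); B->plug->C->R->G->L->A->refl->B->L'->A->R'->A->plug->G
Char 3 ('B'): step: R->1, L=2; B->plug->C->R->D->L->C->refl->F->L'->C->R'->F->plug->F
Char 4 ('C'): step: R->2, L=2; C->plug->B->R->C->L->F->refl->C->L'->D->R'->D->plug->D
Char 5 ('B'): step: R->3, L=2; B->plug->C->R->C->L->F->refl->C->L'->D->R'->H->plug->H
Char 6 ('D'): step: R->4, L=2; D->plug->D->R->F->L->G->refl->D->L'->H->R'->C->plug->B
Char 7 ('B'): step: R->5, L=2; B->plug->C->R->E->L->H->refl->E->L'->B->R'->F->plug->F
Char 8 ('G'): step: R->6, L=2; G->plug->A->R->F->L->G->refl->D->L'->H->R'->H->plug->H
Char 9 ('C'): step: R->7, L=2; C->plug->B->R->B->L->E->refl->H->L'->E->R'->H->plug->H

Answer: FGFDHBFHH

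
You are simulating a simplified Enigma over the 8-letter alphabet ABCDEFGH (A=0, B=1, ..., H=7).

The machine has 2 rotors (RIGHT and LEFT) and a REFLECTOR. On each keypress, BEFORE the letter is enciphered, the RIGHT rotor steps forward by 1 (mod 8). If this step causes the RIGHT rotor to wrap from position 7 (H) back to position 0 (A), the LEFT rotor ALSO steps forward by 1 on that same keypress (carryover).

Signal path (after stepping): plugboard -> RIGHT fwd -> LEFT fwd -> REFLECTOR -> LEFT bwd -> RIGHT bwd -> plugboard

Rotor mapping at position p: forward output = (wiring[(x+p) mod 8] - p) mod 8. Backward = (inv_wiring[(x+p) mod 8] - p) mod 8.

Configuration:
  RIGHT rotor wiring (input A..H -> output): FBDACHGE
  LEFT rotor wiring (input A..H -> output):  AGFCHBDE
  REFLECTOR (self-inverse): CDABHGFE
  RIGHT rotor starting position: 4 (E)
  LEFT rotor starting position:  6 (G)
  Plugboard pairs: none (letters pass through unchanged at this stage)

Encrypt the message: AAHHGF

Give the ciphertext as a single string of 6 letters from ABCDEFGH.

Char 1 ('A'): step: R->5, L=6; A->plug->A->R->C->L->C->refl->A->L'->D->R'->G->plug->G
Char 2 ('A'): step: R->6, L=6; A->plug->A->R->A->L->F->refl->G->L'->B->R'->H->plug->H
Char 3 ('H'): step: R->7, L=6; H->plug->H->R->H->L->D->refl->B->L'->G->R'->B->plug->B
Char 4 ('H'): step: R->0, L->7 (L advanced); H->plug->H->R->E->L->D->refl->B->L'->B->R'->B->plug->B
Char 5 ('G'): step: R->1, L=7; G->plug->G->R->D->L->G->refl->F->L'->A->R'->A->plug->A
Char 6 ('F'): step: R->2, L=7; F->plug->F->R->C->L->H->refl->E->L'->H->R'->H->plug->H

Answer: GHBBAH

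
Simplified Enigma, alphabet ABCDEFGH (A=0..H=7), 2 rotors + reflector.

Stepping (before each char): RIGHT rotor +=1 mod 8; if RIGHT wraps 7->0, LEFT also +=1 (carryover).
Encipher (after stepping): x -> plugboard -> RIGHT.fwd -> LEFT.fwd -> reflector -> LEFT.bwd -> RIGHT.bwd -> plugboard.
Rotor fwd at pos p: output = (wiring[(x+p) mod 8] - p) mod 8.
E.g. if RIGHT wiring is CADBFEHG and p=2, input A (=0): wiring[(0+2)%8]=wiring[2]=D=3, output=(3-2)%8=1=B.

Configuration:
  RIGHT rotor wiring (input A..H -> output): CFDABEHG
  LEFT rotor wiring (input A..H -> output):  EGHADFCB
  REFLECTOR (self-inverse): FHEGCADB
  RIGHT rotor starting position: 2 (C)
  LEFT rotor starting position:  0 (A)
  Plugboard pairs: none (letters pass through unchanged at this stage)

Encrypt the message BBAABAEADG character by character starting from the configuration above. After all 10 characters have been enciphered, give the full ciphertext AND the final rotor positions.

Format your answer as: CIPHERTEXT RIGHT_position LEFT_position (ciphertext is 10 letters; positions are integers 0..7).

Char 1 ('B'): step: R->3, L=0; B->plug->B->R->G->L->C->refl->E->L'->A->R'->H->plug->H
Char 2 ('B'): step: R->4, L=0; B->plug->B->R->A->L->E->refl->C->L'->G->R'->E->plug->E
Char 3 ('A'): step: R->5, L=0; A->plug->A->R->H->L->B->refl->H->L'->C->R'->B->plug->B
Char 4 ('A'): step: R->6, L=0; A->plug->A->R->B->L->G->refl->D->L'->E->R'->C->plug->C
Char 5 ('B'): step: R->7, L=0; B->plug->B->R->D->L->A->refl->F->L'->F->R'->G->plug->G
Char 6 ('A'): step: R->0, L->1 (L advanced); A->plug->A->R->C->L->H->refl->B->L'->F->R'->B->plug->B
Char 7 ('E'): step: R->1, L=1; E->plug->E->R->D->L->C->refl->E->L'->E->R'->A->plug->A
Char 8 ('A'): step: R->2, L=1; A->plug->A->R->B->L->G->refl->D->L'->H->R'->C->plug->C
Char 9 ('D'): step: R->3, L=1; D->plug->D->R->E->L->E->refl->C->L'->D->R'->E->plug->E
Char 10 ('G'): step: R->4, L=1; G->plug->G->R->H->L->D->refl->G->L'->B->R'->F->plug->F
Final: ciphertext=HEBCGBACEF, RIGHT=4, LEFT=1

Answer: HEBCGBACEF 4 1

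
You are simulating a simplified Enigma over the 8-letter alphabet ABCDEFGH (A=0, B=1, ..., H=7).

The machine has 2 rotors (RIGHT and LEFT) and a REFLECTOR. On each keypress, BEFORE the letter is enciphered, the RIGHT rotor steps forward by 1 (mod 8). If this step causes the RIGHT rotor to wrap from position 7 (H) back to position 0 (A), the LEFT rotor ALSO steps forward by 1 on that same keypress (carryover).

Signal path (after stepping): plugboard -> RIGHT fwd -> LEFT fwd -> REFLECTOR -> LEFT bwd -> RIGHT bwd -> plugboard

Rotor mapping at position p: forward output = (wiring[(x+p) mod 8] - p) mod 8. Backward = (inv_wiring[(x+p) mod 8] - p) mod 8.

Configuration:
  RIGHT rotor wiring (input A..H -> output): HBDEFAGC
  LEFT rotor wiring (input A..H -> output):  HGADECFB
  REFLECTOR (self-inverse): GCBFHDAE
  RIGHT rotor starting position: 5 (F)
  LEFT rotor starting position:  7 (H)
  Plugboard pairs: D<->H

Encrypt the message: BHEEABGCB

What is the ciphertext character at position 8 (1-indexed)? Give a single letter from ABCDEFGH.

Char 1 ('B'): step: R->6, L=7; B->plug->B->R->E->L->E->refl->H->L'->C->R'->H->plug->D
Char 2 ('H'): step: R->7, L=7; H->plug->D->R->E->L->E->refl->H->L'->C->R'->C->plug->C
Char 3 ('E'): step: R->0, L->0 (L advanced); E->plug->E->R->F->L->C->refl->B->L'->H->R'->A->plug->A
Char 4 ('E'): step: R->1, L=0; E->plug->E->R->H->L->B->refl->C->L'->F->R'->F->plug->F
Char 5 ('A'): step: R->2, L=0; A->plug->A->R->B->L->G->refl->A->L'->C->R'->B->plug->B
Char 6 ('B'): step: R->3, L=0; B->plug->B->R->C->L->A->refl->G->L'->B->R'->A->plug->A
Char 7 ('G'): step: R->4, L=0; G->plug->G->R->H->L->B->refl->C->L'->F->R'->F->plug->F
Char 8 ('C'): step: R->5, L=0; C->plug->C->R->F->L->C->refl->B->L'->H->R'->G->plug->G

G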